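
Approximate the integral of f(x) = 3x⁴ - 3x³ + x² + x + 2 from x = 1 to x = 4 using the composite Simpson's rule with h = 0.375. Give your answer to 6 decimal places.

h = (4 − 1)/8 = 0.375.
Nodes x₀,…,x₈ = 1, 1.375, 1.75, 2.125, 2.5, 2.875, 3.25, 3.625, 4.
f(x) = 3x⁴ - 3x³ + x² + x + 2: f₀=4, f₁=8.190185546875, f₂=18.87109375, f₃=41.026123046875, f₄=81.0625, f₅=146.811279296875, f₆=247.52734375, f₇=393.889404296875, f₈=598.
(h/3)·[f₀ + 4f₁ + 2f₂ + 4f₃ + 2f₄ + 4f₅ + 2f₆ + 4f₇ + f₈] = 0.125·(3656.58984375) = 457.073730.

457.073730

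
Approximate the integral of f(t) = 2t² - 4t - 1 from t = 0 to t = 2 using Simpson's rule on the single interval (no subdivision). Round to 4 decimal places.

S = (b−a)/6 · [f(0) + 4f(1) + f(2)] = 0.333333·[(-1) + 4·(-3) + (-1)] = -4.6667.

-4.6667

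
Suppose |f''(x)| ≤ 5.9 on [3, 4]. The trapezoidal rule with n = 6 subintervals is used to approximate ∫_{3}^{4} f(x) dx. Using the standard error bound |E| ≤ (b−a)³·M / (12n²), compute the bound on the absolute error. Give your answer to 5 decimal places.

|E| ≤ (1)³·5.9 / (12·6²) = 5.9/432 = 0.01366.

0.01366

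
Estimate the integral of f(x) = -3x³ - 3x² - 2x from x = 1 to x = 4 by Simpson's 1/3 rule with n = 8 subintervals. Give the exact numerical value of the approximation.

-269.25

h = (4 − 1)/8 = 0.375.
Nodes x₀,…,x₈ = 1, 1.375, 1.75, 2.125, 2.5, 2.875, 3.25, 3.625, 4.
f(x) = -3x³ - 3x² - 2x: f₀=-8, f₁=-16.220703125, f₂=-28.765625, f₃=-46.583984375, f₄=-70.625, f₅=-101.837890625, f₆=-141.171875, f₇=-189.576171875, f₈=-248.
(h/3)·[f₀ + 4f₁ + 2f₂ + 4f₃ + 2f₄ + 4f₅ + 2f₆ + 4f₇ + f₈] = 0.125·(-2154) = -269.25.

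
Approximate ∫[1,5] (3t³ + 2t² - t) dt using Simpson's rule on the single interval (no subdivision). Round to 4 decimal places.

S = (b−a)/6 · [f(1) + 4f(3) + f(5)] = 0.666667·[4 + 4·96 + 420] = 538.6667.

538.6667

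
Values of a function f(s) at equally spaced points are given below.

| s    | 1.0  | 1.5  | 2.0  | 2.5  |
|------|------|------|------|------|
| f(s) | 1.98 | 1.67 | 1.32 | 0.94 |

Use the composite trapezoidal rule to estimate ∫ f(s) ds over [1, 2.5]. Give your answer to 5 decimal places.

2.22500

h = 0.5, n = 3.
(h/2)·[y₀ + 2y₁ + 2y₂ + y₃] = 0.25·(8.90) = 2.22500.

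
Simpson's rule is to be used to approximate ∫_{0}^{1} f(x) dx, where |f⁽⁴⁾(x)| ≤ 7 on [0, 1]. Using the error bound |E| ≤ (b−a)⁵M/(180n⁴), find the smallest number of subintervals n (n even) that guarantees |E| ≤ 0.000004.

10

Need 7/(180n⁴) ≤ 0.000004.
n⁴ ≥ 7/(180·0.000004) = 9722.22 ⇒ n ≥ 9.9298, so the smallest even n is 10. (n must be even for Simpson's rule.)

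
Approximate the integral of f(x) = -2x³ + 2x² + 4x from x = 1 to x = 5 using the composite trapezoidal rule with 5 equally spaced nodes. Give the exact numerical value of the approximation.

h = (5 − 1)/4 = 1.
Nodes x₀,…,x₄ = 1, 2, 3, 4, 5.
f(x) = -2x³ + 2x² + 4x: f₀=4, f₁=0, f₂=-24, f₃=-80, f₄=-180.
(h/2)·[f₀ + 2f₁ + 2f₂ + 2f₃ + f₄] = 0.5·(-384) = -192.

-192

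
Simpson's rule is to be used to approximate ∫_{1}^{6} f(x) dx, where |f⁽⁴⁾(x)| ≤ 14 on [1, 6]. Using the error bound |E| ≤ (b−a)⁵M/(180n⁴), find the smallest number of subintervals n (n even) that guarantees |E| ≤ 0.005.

Need 43750/(180n⁴) ≤ 0.005.
n⁴ ≥ 43750/(180·0.005) = 48611.1 ⇒ n ≥ 14.8485, so the smallest even n is 16. (n must be even for Simpson's rule.)

16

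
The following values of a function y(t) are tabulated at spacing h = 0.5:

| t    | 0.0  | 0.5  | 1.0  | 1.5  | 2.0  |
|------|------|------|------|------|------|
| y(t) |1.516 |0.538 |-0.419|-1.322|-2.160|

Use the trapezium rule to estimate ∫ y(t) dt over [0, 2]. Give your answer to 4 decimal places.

h = 0.5, n = 4.
(h/2)·[y₀ + 2y₁ + 2y₂ + 2y₃ + y₄] = 0.25·(-3.050) = -0.7625.

-0.7625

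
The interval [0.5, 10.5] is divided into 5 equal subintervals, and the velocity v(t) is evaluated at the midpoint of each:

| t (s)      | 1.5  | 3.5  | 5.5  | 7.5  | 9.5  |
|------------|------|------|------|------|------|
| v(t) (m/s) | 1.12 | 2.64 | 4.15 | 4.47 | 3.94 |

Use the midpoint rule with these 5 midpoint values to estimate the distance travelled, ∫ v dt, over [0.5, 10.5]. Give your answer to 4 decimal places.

32.6400

h = 2, n = 5.
h·[y(m₁) + y(m₂) + y(m₃) + y(m₄) + y(m₅)] = 2·(16.32) = 32.6400.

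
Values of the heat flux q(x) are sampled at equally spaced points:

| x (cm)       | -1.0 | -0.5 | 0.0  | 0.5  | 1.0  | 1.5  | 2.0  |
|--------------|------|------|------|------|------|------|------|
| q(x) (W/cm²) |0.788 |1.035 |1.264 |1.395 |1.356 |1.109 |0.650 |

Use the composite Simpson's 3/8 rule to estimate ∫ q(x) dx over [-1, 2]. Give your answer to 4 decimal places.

h = 0.5, n = 6.
(3h/8)·[y₀ + 3y₁ + 3y₂ + 2y₃ + 3y₄ + 3y₅ + y₆] = 0.1875·(18.520) = 3.4725.

3.4725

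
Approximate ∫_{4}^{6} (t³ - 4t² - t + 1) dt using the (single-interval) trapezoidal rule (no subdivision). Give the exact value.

64

T = (b−a)/2 · [f(4) + f(6)] = 1·[(-3) + 67] = 64.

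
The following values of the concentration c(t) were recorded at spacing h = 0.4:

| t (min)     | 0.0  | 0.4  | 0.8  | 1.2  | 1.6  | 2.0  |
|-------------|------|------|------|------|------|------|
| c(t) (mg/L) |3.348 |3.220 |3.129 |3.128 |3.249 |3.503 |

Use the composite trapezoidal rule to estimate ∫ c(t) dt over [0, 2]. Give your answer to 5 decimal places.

h = 0.4, n = 5.
(h/2)·[y₀ + 2y₁ + 2y₂ + 2y₃ + 2y₄ + y₅] = 0.2·(32.303) = 6.46060.

6.46060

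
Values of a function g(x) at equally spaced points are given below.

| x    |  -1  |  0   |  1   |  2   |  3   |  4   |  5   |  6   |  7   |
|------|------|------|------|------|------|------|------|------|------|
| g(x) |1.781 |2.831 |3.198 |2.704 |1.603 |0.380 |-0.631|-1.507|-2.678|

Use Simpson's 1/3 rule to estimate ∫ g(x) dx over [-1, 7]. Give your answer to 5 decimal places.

8.35833

h = 1, n = 8.
(h/3)·[y₀ + 4y₁ + 2y₂ + 4y₃ + 2y₄ + 4y₅ + 2y₆ + 4y₇ + y₈] = 0.333333·(25.075) = 8.35833.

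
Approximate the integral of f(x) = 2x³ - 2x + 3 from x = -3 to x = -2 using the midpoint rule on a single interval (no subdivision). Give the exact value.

-23.25

M = (b−a)·f(-2.5) = 1·(-23.25) = -23.25.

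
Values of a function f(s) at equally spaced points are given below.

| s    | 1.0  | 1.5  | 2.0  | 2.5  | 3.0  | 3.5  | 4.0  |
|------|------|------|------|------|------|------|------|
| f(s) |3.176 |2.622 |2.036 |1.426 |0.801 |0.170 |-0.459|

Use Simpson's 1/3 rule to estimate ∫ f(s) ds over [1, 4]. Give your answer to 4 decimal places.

h = 0.5, n = 6.
(h/3)·[y₀ + 4y₁ + 2y₂ + 4y₃ + 2y₄ + 4y₅ + y₆] = 0.166667·(25.263) = 4.2105.

4.2105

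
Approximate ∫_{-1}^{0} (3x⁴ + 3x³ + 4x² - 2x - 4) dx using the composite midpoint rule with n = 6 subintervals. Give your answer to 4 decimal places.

h = (0 − (-1))/6 = 0.166667.
Midpoints m₁,…,m₆ = -0.916667, -0.75, -0.583333, -0.416667, -0.25, -0.083333.
f(m₁)=1.001881, f(m₂)=-0.56640625, f(m₃)=-1.720341, f(m₄)=-2.598814, f(m₅)=-3.28515625, f(m₆)=-3.807147.
h·[f(m₁) + f(m₂) + f(m₃) + f(m₄) + f(m₅) + f(m₆)] = 0.166667·(-10.975984) = -1.8293.

-1.8293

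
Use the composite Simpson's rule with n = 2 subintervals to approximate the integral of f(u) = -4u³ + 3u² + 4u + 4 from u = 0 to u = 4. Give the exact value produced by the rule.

-144

h = (4 − 0)/2 = 2.
Nodes u₀,…,u₂ = 0, 2, 4.
f(u) = -4u³ + 3u² + 4u + 4: f₀=4, f₁=-8, f₂=-188.
(h/3)·[f₀ + 4f₁ + f₂] = 0.666667·(-216) = -144.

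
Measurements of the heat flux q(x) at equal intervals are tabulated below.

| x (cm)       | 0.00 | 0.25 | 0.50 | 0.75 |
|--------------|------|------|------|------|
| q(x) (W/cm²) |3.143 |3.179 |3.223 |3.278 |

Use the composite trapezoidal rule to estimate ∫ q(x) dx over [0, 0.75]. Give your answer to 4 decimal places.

h = 0.25, n = 3.
(h/2)·[y₀ + 2y₁ + 2y₂ + y₃] = 0.125·(19.225) = 2.4031.

2.4031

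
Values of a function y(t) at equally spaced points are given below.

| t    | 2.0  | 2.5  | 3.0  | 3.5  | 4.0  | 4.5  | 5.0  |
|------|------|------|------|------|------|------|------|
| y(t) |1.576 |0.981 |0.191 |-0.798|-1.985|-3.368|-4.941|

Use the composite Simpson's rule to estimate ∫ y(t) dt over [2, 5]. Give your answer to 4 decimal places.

-3.2822

h = 0.5, n = 6.
(h/3)·[y₀ + 4y₁ + 2y₂ + 4y₃ + 2y₄ + 4y₅ + y₆] = 0.166667·(-19.693) = -3.2822.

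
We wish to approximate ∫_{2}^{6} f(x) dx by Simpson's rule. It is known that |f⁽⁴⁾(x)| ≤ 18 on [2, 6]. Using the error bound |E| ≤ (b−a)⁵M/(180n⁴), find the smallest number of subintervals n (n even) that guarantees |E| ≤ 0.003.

Need 18432/(180n⁴) ≤ 0.003.
n⁴ ≥ 18432/(180·0.003) = 34133.3 ⇒ n ≥ 13.5924, so the smallest even n is 14. (n must be even for Simpson's rule.)

14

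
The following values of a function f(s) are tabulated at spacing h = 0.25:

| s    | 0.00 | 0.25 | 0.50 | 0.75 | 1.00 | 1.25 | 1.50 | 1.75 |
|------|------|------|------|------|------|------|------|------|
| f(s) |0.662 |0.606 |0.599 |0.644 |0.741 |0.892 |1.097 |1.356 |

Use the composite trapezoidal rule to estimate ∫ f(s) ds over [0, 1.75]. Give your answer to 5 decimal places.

1.39700

h = 0.25, n = 7.
(h/2)·[y₀ + 2y₁ + 2y₂ + 2y₃ + 2y₄ + 2y₅ + 2y₆ + y₇] = 0.125·(11.176) = 1.39700.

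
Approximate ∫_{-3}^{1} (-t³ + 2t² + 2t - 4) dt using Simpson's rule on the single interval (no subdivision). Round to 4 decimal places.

S = (b−a)/6 · [f(-3) + 4f(-1) + f(1)] = 0.666667·[35 + 4·(-3) + (-1)] = 14.6667.

14.6667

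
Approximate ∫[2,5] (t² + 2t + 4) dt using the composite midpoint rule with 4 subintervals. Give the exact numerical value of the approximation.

h = (5 − 2)/4 = 0.75.
Midpoints m₁,…,m₄ = 2.375, 3.125, 3.875, 4.625.
f(m₁)=14.390625, f(m₂)=20.015625, f(m₃)=26.765625, f(m₄)=34.640625.
h·[f(m₁) + f(m₂) + f(m₃) + f(m₄)] = 0.75·(95.8125) = 71.859375.

71.859375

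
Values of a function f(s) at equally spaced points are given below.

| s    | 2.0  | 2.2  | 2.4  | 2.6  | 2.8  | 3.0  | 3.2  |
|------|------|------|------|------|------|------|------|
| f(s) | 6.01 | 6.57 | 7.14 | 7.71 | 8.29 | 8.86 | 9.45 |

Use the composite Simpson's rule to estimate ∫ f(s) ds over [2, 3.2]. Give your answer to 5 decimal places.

h = 0.2, n = 6.
(h/3)·[y₀ + 4y₁ + 2y₂ + 4y₃ + 2y₄ + 4y₅ + y₆] = 0.066667·(138.88) = 9.25867.

9.25867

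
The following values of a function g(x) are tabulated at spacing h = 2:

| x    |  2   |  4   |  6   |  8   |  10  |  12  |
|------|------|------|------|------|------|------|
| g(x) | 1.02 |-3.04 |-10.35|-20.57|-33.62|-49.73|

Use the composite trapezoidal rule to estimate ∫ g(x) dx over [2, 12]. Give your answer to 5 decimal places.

h = 2, n = 5.
(h/2)·[y₀ + 2y₁ + 2y₂ + 2y₃ + 2y₄ + y₅] = 1·(-183.87) = -183.87000.

-183.87000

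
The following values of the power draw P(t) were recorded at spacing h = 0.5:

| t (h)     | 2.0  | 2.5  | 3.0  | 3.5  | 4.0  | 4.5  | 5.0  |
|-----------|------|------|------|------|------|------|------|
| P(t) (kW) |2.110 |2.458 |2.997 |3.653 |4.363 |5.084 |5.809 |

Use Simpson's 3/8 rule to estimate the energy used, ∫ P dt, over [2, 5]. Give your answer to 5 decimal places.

h = 0.5, n = 6.
(3h/8)·[y₀ + 3y₁ + 3y₂ + 2y₃ + 3y₄ + 3y₅ + y₆] = 0.1875·(59.931) = 11.23706.

11.23706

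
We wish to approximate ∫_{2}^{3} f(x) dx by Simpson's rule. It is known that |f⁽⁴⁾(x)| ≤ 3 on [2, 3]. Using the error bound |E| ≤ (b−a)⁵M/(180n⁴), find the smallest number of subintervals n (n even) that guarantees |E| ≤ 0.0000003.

16

Need 3/(180n⁴) ≤ 0.0000003.
n⁴ ≥ 3/(180·0.0000003) = 55555.6 ⇒ n ≥ 15.3526, so the smallest even n is 16. (n must be even for Simpson's rule.)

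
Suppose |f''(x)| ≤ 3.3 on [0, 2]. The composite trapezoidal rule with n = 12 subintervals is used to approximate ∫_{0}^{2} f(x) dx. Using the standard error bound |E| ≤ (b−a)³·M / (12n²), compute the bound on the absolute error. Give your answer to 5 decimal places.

|E| ≤ (2)³·3.3 / (12·12²) = 26.4/1728 = 0.01528.

0.01528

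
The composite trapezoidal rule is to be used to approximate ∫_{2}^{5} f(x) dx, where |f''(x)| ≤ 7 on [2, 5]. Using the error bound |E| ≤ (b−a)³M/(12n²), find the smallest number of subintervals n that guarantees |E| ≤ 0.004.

63

Need 189/(12n²) ≤ 0.004.
n² ≥ 189/(12·0.004) = 3937.5 ⇒ n ≥ 62.7495, so the smallest n is 63.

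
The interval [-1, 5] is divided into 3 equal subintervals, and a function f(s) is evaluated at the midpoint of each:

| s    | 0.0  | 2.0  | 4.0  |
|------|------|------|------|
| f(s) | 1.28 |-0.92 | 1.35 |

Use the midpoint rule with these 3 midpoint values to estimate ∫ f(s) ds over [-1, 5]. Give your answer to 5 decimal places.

h = 2, n = 3.
h·[y(m₁) + y(m₂) + y(m₃)] = 2·(1.71) = 3.42000.

3.42000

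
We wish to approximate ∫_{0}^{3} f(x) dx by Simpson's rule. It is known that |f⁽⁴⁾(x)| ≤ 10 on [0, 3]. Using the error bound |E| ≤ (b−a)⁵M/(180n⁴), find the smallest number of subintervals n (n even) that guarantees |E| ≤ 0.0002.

Need 2430/(180n⁴) ≤ 0.0002.
n⁴ ≥ 2430/(180·0.0002) = 67500 ⇒ n ≥ 16.1185, so the smallest even n is 18. (n must be even for Simpson's rule.)

18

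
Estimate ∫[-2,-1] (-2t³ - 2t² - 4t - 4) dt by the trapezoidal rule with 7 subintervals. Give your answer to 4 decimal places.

4.8571

h = (-1 − (-2))/7 = 0.142857.
Nodes t₀,…,t₇ = -2, -1.857143, -1.714286, -1.571429, -1.428571, -1.285714, -1.142857, -1.
f(t) = -2t³ - 2t² - 4t - 4: f₀=12, f₁=9.341108, f₂=7.055394, f₃=5.107872, f₄=3.463557, f₅=2.087464, f₆=0.944606, f₇=0.
(h/2)·[f₀ + 2f₁ + 2f₂ + 2f₃ + 2f₄ + 2f₅ + 2f₆ + f₇] = 0.071429·(68) = 4.8571.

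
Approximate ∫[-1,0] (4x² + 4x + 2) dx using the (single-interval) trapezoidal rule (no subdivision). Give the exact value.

2

T = (b−a)/2 · [f(-1) + f(0)] = 0.5·[2 + 2] = 2.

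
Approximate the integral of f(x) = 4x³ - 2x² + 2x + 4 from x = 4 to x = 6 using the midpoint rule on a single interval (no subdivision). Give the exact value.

M = (b−a)·f(5) = 2·(464) = 928.

928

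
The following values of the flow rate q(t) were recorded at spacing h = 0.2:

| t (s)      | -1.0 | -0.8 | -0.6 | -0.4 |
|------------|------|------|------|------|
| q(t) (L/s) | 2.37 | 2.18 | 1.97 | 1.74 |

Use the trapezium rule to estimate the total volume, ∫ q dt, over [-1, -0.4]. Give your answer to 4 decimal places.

1.2410

h = 0.2, n = 3.
(h/2)·[y₀ + 2y₁ + 2y₂ + y₃] = 0.1·(12.41) = 1.2410.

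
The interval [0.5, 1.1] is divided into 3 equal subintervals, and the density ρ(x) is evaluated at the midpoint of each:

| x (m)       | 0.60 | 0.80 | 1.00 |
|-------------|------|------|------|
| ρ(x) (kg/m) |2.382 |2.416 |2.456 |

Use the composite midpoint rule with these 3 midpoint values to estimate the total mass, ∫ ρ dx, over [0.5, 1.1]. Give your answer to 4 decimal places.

1.4508

h = 0.2, n = 3.
h·[y(m₁) + y(m₂) + y(m₃)] = 0.2·(7.254) = 1.4508.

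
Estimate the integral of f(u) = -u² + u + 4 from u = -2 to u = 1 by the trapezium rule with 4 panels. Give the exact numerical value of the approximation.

7.21875

h = (1 − (-2))/4 = 0.75.
Nodes u₀,…,u₄ = -2, -1.25, -0.5, 0.25, 1.
f(u) = -u² + u + 4: f₀=-2, f₁=1.1875, f₂=3.25, f₃=4.1875, f₄=4.
(h/2)·[f₀ + 2f₁ + 2f₂ + 2f₃ + f₄] = 0.375·(19.25) = 7.21875.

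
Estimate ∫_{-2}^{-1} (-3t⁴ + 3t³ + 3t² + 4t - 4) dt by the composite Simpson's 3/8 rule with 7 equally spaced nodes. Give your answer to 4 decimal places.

h = (-1 − (-2))/6 = 0.166667.
Nodes t₀,…,t₆ = -2, -1.833333, -1.666667, -1.5, -1.333333, -1.166667, -1.
f(t) = -3t⁴ + 3t³ + 3t² + 4t - 4: f₀=-72, f₁=-53.627315, f₂=-39.370370, f₃=-28.5625, f₄=-20.592593, f₅=-14.905093, f₆=-11.
(3h/8)·[f₀ + 3f₁ + 3f₂ + 2f₃ + 3f₄ + 3f₅ + f₆] = 0.0625·(-525.611111) = -32.8507.

-32.8507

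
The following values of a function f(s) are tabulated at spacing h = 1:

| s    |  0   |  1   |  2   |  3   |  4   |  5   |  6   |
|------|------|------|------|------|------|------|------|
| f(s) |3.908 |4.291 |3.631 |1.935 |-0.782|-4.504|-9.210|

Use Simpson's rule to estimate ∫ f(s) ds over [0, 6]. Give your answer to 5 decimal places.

2.42800

h = 1, n = 6.
(h/3)·[y₀ + 4y₁ + 2y₂ + 4y₃ + 2y₄ + 4y₅ + y₆] = 0.333333·(7.284) = 2.42800.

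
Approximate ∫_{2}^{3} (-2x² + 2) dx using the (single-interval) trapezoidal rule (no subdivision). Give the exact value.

-11

T = (b−a)/2 · [f(2) + f(3)] = 0.5·[(-6) + (-16)] = -11.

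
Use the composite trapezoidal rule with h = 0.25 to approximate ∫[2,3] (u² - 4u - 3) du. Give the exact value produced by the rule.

h = (3 − 2)/4 = 0.25.
Nodes u₀,…,u₄ = 2, 2.25, 2.5, 2.75, 3.
f(u) = u² - 4u - 3: f₀=-7, f₁=-6.9375, f₂=-6.75, f₃=-6.4375, f₄=-6.
(h/2)·[f₀ + 2f₁ + 2f₂ + 2f₃ + f₄] = 0.125·(-53.25) = -6.65625.

-6.65625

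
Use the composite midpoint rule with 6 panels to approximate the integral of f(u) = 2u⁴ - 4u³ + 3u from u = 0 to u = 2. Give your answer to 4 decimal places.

2.7274

h = (2 − 0)/6 = 0.333333.
Midpoints m₁,…,m₆ = 0.166667, 0.5, 0.833333, 1.166667, 1.5, 1.833333.
f(m₁)=0.483025, f(m₂)=1.125, f(m₃)=1.149691, f(m₄)=0.853395, f(m₅)=1.125, f(m₆)=3.445988.
h·[f(m₁) + f(m₂) + f(m₃) + f(m₄) + f(m₅) + f(m₆)] = 0.333333·(8.182099) = 2.7274.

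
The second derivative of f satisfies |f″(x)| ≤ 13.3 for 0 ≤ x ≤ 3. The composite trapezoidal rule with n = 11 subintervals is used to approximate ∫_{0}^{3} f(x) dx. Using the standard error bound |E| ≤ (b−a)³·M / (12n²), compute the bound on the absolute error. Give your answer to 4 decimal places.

0.2473

|E| ≤ (3)³·13.3 / (12·11²) = 359.1/1452 = 0.2473.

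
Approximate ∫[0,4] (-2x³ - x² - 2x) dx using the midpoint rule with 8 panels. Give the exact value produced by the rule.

h = (4 − 0)/8 = 0.5.
Midpoints m₁,…,m₈ = 0.25, 0.75, 1.25, 1.75, 2.25, 2.75, 3.25, 3.75.
f(m₁)=-0.59375, f(m₂)=-2.90625, f(m₃)=-7.96875, f(m₄)=-17.28125, f(m₅)=-32.34375, f(m₆)=-54.65625, f(m₇)=-85.71875, f(m₈)=-127.03125.
h·[f(m₁) + f(m₂) + f(m₃) + f(m₄) + f(m₅) + f(m₆) + f(m₇) + f(m₈)] = 0.5·(-328.5) = -164.25.

-164.25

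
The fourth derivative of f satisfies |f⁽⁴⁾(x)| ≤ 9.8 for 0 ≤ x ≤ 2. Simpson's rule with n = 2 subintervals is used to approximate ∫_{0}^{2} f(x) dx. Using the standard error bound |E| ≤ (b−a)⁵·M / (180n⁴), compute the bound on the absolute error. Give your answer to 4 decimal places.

0.1089

|E| ≤ (2)⁵·9.8 / (180·2⁴) = 313.6/2880 = 0.1089.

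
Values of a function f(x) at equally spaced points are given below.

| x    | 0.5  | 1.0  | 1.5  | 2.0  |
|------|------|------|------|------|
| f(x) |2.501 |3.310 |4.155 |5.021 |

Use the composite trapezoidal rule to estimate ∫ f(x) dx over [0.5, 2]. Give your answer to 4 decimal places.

5.6130

h = 0.5, n = 3.
(h/2)·[y₀ + 2y₁ + 2y₂ + y₃] = 0.25·(22.452) = 5.6130.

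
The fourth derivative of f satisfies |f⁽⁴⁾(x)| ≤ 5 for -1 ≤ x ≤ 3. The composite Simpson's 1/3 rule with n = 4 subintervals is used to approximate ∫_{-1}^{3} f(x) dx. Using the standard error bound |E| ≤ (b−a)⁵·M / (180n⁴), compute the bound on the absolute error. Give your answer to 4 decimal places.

|E| ≤ (4)⁵·5 / (180·4⁴) = 5120/46080 = 0.1111.

0.1111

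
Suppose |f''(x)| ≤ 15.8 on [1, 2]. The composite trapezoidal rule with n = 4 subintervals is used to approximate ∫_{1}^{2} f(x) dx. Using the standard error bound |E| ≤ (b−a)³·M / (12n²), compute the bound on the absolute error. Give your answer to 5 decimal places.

0.08229

|E| ≤ (1)³·15.8 / (12·4²) = 15.8/192 = 0.08229.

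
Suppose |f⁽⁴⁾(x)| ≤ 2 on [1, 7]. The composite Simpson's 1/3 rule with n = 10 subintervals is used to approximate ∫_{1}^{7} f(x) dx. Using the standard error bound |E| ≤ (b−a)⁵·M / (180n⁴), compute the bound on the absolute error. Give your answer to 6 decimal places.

|E| ≤ (6)⁵·2 / (180·10⁴) = 15552/1800000 = 0.008640.

0.008640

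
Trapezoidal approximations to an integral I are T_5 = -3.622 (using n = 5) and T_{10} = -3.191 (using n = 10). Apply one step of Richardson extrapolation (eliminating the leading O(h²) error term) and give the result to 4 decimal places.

R = (4·T_{10} − T_5) / 3 = (4·(-3.191) − (-3.622))/3 = (-9.142)/3 = -3.0473.

-3.0473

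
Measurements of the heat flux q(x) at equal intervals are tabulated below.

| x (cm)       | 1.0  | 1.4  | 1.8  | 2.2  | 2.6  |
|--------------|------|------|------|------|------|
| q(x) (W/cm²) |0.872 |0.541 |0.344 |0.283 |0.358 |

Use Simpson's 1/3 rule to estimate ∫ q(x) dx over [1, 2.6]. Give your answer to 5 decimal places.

h = 0.4, n = 4.
(h/3)·[y₀ + 4y₁ + 2y₂ + 4y₃ + y₄] = 0.133333·(5.214) = 0.69520.

0.69520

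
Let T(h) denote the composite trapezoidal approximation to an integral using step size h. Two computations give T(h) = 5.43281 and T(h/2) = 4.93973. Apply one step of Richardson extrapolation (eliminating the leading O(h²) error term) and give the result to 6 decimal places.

4.775370

R = (4·T(h/2) − T(h)) / 3 = (4·4.93973 − 5.43281)/3 = (14.32611)/3 = 4.775370.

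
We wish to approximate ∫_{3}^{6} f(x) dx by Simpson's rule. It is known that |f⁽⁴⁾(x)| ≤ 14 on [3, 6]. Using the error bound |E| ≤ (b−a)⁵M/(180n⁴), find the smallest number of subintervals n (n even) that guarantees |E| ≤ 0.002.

Need 3402/(180n⁴) ≤ 0.002.
n⁴ ≥ 3402/(180·0.002) = 9450 ⇒ n ≥ 9.8596, so the smallest even n is 10. (n must be even for Simpson's rule.)

10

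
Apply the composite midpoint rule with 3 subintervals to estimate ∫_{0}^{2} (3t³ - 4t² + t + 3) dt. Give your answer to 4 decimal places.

8.9630

h = (2 − 0)/3 = 0.666667.
Midpoints m₁,…,m₃ = 0.333333, 1, 1.666667.
f(m₁)=3, f(m₂)=3, f(m₃)=7.444444.
h·[f(m₁) + f(m₂) + f(m₃)] = 0.666667·(13.444444) = 8.9630.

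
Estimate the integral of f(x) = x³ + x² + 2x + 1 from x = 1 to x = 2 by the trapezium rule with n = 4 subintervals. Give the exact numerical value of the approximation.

10.140625

h = (2 − 1)/4 = 0.25.
Nodes x₀,…,x₄ = 1, 1.25, 1.5, 1.75, 2.
f(x) = x³ + x² + 2x + 1: f₀=5, f₁=7.015625, f₂=9.625, f₃=12.921875, f₄=17.
(h/2)·[f₀ + 2f₁ + 2f₂ + 2f₃ + f₄] = 0.125·(81.125) = 10.140625.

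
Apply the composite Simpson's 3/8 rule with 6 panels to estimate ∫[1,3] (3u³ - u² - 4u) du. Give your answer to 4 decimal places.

35.3333

h = (3 − 1)/6 = 0.333333.
Nodes u₀,…,u₆ = 1, 1.333333, 1.666667, 2, 2.333333, 2.666667, 3.
f(u) = 3u³ - u² - 4u: f₀=-2, f₁=0, f₂=4.444444, f₃=12, f₄=23.333333, f₅=39.111111, f₆=60.
(3h/8)·[f₀ + 3f₁ + 3f₂ + 2f₃ + 3f₄ + 3f₅ + f₆] = 0.125·(282.666667) = 35.3333.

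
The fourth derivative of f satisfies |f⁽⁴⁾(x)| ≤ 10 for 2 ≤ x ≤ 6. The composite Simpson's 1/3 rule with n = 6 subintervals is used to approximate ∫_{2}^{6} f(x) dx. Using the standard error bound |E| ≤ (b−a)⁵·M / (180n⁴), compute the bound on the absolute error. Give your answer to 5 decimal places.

|E| ≤ (4)⁵·10 / (180·6⁴) = 10240/233280 = 0.04390.

0.04390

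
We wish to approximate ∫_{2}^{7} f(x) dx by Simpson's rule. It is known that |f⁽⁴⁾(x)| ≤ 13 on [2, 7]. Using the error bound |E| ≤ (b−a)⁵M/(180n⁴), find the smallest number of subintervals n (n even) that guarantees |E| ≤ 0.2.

Need 40625/(180n⁴) ≤ 0.2.
n⁴ ≥ 40625/(180·0.2) = 1128.47 ⇒ n ≥ 5.7959, so the smallest even n is 6. (n must be even for Simpson's rule.)

6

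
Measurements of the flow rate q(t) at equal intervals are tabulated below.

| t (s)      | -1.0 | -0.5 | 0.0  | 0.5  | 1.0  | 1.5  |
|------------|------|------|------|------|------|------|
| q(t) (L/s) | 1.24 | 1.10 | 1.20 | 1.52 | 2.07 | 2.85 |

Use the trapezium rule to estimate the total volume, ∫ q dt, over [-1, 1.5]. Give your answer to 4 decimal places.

3.9675

h = 0.5, n = 5.
(h/2)·[y₀ + 2y₁ + 2y₂ + 2y₃ + 2y₄ + y₅] = 0.25·(15.87) = 3.9675.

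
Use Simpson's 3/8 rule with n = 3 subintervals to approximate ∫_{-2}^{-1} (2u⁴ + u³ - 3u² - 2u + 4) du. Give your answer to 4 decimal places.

h = (-1 − (-2))/3 = 0.333333.
Nodes u₀,…,u₃ = -2, -1.666667, -1.333333, -1.
f(u) = 2u⁴ + u³ - 3u² - 2u + 4: f₀=20, f₁=9.802469, f₂=5.283951, f₃=4.
(3h/8)·[f₀ + 3f₁ + 3f₂ + f₃] = 0.125·(69.259259) = 8.6574.

8.6574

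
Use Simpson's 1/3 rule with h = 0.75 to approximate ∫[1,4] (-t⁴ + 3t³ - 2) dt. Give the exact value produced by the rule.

-19.4765625

h = (4 − 1)/4 = 0.75.
Nodes t₀,…,t₄ = 1, 1.75, 2.5, 3.25, 4.
f(t) = -t⁴ + 3t³ - 2: f₀=0, f₁=4.69921875, f₂=5.8125, f₃=-10.58203125, f₄=-66.
(h/3)·[f₀ + 4f₁ + 2f₂ + 4f₃ + f₄] = 0.25·(-77.90625) = -19.4765625.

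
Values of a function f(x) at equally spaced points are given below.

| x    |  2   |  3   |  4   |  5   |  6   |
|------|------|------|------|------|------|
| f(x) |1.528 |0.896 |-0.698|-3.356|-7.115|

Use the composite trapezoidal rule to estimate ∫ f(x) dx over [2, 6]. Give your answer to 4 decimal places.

h = 1, n = 4.
(h/2)·[y₀ + 2y₁ + 2y₂ + 2y₃ + y₄] = 0.5·(-11.903) = -5.9515.

-5.9515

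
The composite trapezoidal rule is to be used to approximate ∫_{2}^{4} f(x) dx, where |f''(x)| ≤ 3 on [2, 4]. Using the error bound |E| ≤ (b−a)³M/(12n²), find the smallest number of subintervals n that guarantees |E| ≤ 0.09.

Need 24/(12n²) ≤ 0.09.
n² ≥ 24/(12·0.09) = 22.2222 ⇒ n ≥ 4.7140, so the smallest n is 5.

5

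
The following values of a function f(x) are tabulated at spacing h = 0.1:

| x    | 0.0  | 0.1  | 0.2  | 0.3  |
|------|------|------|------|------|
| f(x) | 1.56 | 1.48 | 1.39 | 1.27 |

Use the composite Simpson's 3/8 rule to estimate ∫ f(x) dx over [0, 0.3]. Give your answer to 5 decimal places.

h = 0.1, n = 3.
(3h/8)·[y₀ + 3y₁ + 3y₂ + y₃] = 0.0375·(11.44) = 0.42900.

0.42900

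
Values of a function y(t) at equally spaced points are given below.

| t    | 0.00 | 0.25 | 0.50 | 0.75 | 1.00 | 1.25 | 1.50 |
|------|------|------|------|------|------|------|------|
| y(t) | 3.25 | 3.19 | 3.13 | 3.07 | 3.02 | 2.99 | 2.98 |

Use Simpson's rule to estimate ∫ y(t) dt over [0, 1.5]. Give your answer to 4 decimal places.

4.6275

h = 0.25, n = 6.
(h/3)·[y₀ + 4y₁ + 2y₂ + 4y₃ + 2y₄ + 4y₅ + y₆] = 0.083333·(55.53) = 4.6275.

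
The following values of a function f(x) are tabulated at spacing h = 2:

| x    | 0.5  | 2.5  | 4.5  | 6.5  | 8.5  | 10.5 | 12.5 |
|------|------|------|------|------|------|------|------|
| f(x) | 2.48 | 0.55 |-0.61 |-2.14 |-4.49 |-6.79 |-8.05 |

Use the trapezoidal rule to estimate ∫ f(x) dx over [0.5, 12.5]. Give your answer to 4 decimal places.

h = 2, n = 6.
(h/2)·[y₀ + 2y₁ + 2y₂ + 2y₃ + 2y₄ + 2y₅ + y₆] = 1·(-32.53) = -32.5300.

-32.5300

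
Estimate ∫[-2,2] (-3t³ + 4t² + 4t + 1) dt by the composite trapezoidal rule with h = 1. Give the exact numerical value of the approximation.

28

h = (2 − (-2))/4 = 1.
Nodes t₀,…,t₄ = -2, -1, 0, 1, 2.
f(t) = -3t³ + 4t² + 4t + 1: f₀=33, f₁=4, f₂=1, f₃=6, f₄=1.
(h/2)·[f₀ + 2f₁ + 2f₂ + 2f₃ + f₄] = 0.5·(56) = 28.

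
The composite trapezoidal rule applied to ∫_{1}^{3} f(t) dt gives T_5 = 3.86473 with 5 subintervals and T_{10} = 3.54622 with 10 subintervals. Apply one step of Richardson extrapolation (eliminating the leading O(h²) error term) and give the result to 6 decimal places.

3.440050

R = (4·T_{10} − T_5) / 3 = (4·3.54622 − 3.86473)/3 = (10.32015)/3 = 3.440050.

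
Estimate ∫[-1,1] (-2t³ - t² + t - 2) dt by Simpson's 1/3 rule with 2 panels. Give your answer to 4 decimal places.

h = (1 − (-1))/2 = 1.
Nodes t₀,…,t₂ = -1, 0, 1.
f(t) = -2t³ - t² + t - 2: f₀=-2, f₁=-2, f₂=-4.
(h/3)·[f₀ + 4f₁ + f₂] = 0.333333·(-14) = -4.6667.

-4.6667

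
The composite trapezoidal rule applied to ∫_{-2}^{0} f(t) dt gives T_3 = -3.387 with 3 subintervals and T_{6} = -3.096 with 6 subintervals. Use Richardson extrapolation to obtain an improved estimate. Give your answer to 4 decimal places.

R = (4·T_{6} − T_3) / 3 = (4·(-3.096) − (-3.387))/3 = (-8.997)/3 = -2.9990.

-2.9990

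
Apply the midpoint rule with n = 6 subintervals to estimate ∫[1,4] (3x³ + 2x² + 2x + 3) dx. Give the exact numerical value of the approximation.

255.71875

h = (4 − 1)/6 = 0.5.
Midpoints m₁,…,m₆ = 1.25, 1.75, 2.25, 2.75, 3.25, 3.75.
f(m₁)=14.484375, f(m₂)=28.703125, f(m₃)=51.796875, f(m₄)=86.015625, f(m₅)=133.609375, f(m₆)=196.828125.
h·[f(m₁) + f(m₂) + f(m₃) + f(m₄) + f(m₅) + f(m₆)] = 0.5·(511.4375) = 255.71875.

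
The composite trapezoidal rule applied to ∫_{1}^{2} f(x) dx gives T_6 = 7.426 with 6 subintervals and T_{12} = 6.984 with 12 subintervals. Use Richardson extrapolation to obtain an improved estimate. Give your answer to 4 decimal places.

6.8367

R = (4·T_{12} − T_6) / 3 = (4·6.984 − 7.426)/3 = (20.510)/3 = 6.8367.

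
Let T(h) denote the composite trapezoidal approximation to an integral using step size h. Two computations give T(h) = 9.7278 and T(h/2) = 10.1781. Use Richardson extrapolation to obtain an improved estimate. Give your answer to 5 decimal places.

10.32820

R = (4·T(h/2) − T(h)) / 3 = (4·10.1781 − 9.7278)/3 = (30.9846)/3 = 10.32820.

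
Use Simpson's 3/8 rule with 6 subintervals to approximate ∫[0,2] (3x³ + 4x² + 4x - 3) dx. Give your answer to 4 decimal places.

24.6667

h = (2 − 0)/6 = 0.333333.
Nodes x₀,…,x₆ = 0, 0.333333, 0.666667, 1, 1.333333, 1.666667, 2.
f(x) = 3x³ + 4x² + 4x - 3: f₀=-3, f₁=-1.111111, f₂=2.333333, f₃=8, f₄=16.555556, f₅=28.666667, f₆=45.
(3h/8)·[f₀ + 3f₁ + 3f₂ + 2f₃ + 3f₄ + 3f₅ + f₆] = 0.125·(197.333333) = 24.6667.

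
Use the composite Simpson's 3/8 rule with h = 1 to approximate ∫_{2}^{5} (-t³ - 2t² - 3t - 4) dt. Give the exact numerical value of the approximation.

-273.75

h = (5 − 2)/3 = 1.
Nodes t₀,…,t₃ = 2, 3, 4, 5.
f(t) = -t³ - 2t² - 3t - 4: f₀=-26, f₁=-58, f₂=-112, f₃=-194.
(3h/8)·[f₀ + 3f₁ + 3f₂ + f₃] = 0.375·(-730) = -273.75.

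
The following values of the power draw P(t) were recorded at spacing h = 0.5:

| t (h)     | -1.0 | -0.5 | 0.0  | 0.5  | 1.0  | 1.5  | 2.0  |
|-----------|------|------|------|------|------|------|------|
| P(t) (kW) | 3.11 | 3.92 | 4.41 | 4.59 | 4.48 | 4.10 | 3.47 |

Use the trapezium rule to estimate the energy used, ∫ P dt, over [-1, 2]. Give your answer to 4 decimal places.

h = 0.5, n = 6.
(h/2)·[y₀ + 2y₁ + 2y₂ + 2y₃ + 2y₄ + 2y₅ + y₆] = 0.25·(49.58) = 12.3950.

12.3950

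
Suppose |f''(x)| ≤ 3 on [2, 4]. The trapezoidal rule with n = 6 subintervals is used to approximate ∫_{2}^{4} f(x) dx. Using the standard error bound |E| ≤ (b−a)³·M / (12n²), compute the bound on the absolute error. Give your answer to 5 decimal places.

0.05556

|E| ≤ (2)³·3 / (12·6²) = 24/432 = 0.05556.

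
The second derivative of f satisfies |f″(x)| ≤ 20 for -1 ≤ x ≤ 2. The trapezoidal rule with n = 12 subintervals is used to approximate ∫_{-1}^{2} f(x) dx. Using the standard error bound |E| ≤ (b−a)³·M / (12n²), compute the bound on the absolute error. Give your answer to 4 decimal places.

|E| ≤ (3)³·20 / (12·12²) = 540/1728 = 0.3125.

0.3125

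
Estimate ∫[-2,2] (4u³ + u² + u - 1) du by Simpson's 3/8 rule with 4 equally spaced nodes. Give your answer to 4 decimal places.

1.3333

h = (2 − (-2))/3 = 1.333333.
Nodes u₀,…,u₃ = -2, -0.666667, 0.666667, 2.
f(u) = 4u³ + u² + u - 1: f₀=-31, f₁=-2.407407, f₂=1.296296, f₃=37.
(3h/8)·[f₀ + 3f₁ + 3f₂ + f₃] = 0.5·(2.666667) = 1.3333.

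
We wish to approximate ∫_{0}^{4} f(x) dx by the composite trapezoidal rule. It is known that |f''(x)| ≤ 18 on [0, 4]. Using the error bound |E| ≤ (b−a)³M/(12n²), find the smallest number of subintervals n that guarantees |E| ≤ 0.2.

22

Need 1152/(12n²) ≤ 0.2.
n² ≥ 1152/(12·0.2) = 480 ⇒ n ≥ 21.9089, so the smallest n is 22.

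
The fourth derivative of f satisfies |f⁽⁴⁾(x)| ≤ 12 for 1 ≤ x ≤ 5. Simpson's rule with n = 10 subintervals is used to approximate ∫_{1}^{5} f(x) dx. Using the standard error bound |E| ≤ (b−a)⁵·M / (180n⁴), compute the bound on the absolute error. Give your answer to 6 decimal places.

0.006827

|E| ≤ (4)⁵·12 / (180·10⁴) = 12288/1800000 = 0.006827.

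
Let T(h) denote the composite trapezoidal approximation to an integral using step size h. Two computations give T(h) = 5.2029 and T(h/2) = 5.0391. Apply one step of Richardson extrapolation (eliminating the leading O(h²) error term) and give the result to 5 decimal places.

R = (4·T(h/2) − T(h)) / 3 = (4·5.0391 − 5.2029)/3 = (14.9535)/3 = 4.98450.

4.98450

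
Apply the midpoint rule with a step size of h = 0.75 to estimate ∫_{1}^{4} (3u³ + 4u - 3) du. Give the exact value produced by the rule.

209.0859375

h = (4 − 1)/4 = 0.75.
Midpoints m₁,…,m₄ = 1.375, 2.125, 2.875, 3.625.
f(m₁)=10.298828125, f(m₂)=34.287109375, f(m₃)=79.791015625, f(m₄)=154.404296875.
h·[f(m₁) + f(m₂) + f(m₃) + f(m₄)] = 0.75·(278.78125) = 209.0859375.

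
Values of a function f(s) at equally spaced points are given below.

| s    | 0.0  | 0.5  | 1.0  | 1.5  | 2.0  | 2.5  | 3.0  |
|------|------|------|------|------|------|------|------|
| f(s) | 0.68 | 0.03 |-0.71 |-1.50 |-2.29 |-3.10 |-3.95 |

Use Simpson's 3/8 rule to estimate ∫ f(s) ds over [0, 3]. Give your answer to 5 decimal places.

h = 0.5, n = 6.
(3h/8)·[y₀ + 3y₁ + 3y₂ + 2y₃ + 3y₄ + 3y₅ + y₆] = 0.1875·(-24.48) = -4.59000.

-4.59000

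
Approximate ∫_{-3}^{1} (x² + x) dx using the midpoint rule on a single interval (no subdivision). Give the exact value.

M = (b−a)·f(-1) = 4·(0) = 0.

0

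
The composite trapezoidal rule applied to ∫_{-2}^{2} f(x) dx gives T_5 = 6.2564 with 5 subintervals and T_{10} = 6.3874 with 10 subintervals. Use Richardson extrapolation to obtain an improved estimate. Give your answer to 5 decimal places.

6.43107

R = (4·T_{10} − T_5) / 3 = (4·6.3874 − 6.2564)/3 = (19.2932)/3 = 6.43107.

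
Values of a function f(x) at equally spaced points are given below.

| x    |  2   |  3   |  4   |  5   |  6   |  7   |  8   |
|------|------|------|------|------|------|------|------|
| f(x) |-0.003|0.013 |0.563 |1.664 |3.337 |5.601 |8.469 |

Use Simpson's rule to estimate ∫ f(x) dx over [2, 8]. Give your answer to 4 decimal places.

15.1260

h = 1, n = 6.
(h/3)·[y₀ + 4y₁ + 2y₂ + 4y₃ + 2y₄ + 4y₅ + y₆] = 0.333333·(45.378) = 15.1260.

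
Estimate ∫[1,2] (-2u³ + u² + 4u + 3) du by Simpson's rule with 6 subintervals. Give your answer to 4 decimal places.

h = (2 − 1)/6 = 0.166667.
Nodes u₀,…,u₆ = 1, 1.166667, 1.333333, 1.5, 1.666667, 1.833333, 2.
f(u) = -2u³ + u² + 4u + 3: f₀=6, f₁=5.851852, f₂=5.370370, f₃=4.5, f₄=3.185185, f₅=1.370370, f₆=-1.
(h/3)·[f₀ + 4f₁ + 2f₂ + 4f₃ + 2f₄ + 4f₅ + f₆] = 0.055556·(69) = 3.8333.

3.8333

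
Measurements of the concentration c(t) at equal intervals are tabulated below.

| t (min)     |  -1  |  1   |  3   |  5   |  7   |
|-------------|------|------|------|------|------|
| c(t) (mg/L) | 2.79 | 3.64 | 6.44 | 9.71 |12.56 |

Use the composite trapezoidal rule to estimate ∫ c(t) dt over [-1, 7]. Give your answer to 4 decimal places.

54.9300

h = 2, n = 4.
(h/2)·[y₀ + 2y₁ + 2y₂ + 2y₃ + y₄] = 1·(54.93) = 54.9300.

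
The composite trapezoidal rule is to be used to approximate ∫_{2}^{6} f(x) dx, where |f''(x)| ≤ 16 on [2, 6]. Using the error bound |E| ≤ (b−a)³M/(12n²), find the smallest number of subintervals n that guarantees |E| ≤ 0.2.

21

Need 1024/(12n²) ≤ 0.2.
n² ≥ 1024/(12·0.2) = 426.667 ⇒ n ≥ 20.6559, so the smallest n is 21.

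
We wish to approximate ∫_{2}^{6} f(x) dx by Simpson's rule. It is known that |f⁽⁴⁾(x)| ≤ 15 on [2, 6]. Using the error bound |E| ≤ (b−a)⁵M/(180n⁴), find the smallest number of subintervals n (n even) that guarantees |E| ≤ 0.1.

Need 15360/(180n⁴) ≤ 0.1.
n⁴ ≥ 15360/(180·0.1) = 853.333 ⇒ n ≥ 5.4048, so the smallest even n is 6. (n must be even for Simpson's rule.)

6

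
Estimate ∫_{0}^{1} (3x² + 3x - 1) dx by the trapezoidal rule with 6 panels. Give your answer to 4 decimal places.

1.5139

h = (1 − 0)/6 = 0.166667.
Nodes x₀,…,x₆ = 0, 0.166667, 0.333333, 0.5, 0.666667, 0.833333, 1.
f(x) = 3x² + 3x - 1: f₀=-1, f₁=-0.416667, f₂=0.333333, f₃=1.25, f₄=2.333333, f₅=3.583333, f₆=5.
(h/2)·[f₀ + 2f₁ + 2f₂ + 2f₃ + 2f₄ + 2f₅ + f₆] = 0.083333·(18.166667) = 1.5139.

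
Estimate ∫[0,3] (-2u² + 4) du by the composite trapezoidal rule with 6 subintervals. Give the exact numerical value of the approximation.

-6.25

h = (3 − 0)/6 = 0.5.
Nodes u₀,…,u₆ = 0, 0.5, 1, 1.5, 2, 2.5, 3.
f(u) = -2u² + 4: f₀=4, f₁=3.5, f₂=2, f₃=-0.5, f₄=-4, f₅=-8.5, f₆=-14.
(h/2)·[f₀ + 2f₁ + 2f₂ + 2f₃ + 2f₄ + 2f₅ + f₆] = 0.25·(-25) = -6.25.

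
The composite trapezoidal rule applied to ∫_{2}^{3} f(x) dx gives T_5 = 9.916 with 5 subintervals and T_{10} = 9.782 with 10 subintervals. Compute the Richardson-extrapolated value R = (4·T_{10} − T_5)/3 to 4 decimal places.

9.7373

R = (4·T_{10} − T_5) / 3 = (4·9.782 − 9.916)/3 = (29.212)/3 = 9.7373.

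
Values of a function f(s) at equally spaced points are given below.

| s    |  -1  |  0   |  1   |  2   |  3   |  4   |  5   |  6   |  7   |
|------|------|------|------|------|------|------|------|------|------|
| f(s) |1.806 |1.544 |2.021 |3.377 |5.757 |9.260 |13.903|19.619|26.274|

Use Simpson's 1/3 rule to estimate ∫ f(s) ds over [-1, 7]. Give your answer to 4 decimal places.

68.8807

h = 1, n = 8.
(h/3)·[y₀ + 4y₁ + 2y₂ + 4y₃ + 2y₄ + 4y₅ + 2y₆ + 4y₇ + y₈] = 0.333333·(206.642) = 68.8807.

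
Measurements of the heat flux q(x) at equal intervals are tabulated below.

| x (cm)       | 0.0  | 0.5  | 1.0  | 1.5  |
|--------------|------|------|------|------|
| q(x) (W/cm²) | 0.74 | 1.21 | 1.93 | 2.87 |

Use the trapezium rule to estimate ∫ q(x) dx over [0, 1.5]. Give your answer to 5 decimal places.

h = 0.5, n = 3.
(h/2)·[y₀ + 2y₁ + 2y₂ + y₃] = 0.25·(9.89) = 2.47250.

2.47250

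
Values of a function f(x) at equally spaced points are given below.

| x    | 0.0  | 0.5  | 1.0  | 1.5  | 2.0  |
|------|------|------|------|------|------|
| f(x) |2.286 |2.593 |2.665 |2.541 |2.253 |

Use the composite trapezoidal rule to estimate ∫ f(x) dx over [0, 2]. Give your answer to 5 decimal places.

h = 0.5, n = 4.
(h/2)·[y₀ + 2y₁ + 2y₂ + 2y₃ + y₄] = 0.25·(20.137) = 5.03425.

5.03425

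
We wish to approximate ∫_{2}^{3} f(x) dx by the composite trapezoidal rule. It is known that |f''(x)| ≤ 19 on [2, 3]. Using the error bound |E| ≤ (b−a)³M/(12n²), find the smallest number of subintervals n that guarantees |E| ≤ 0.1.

Need 19/(12n²) ≤ 0.1.
n² ≥ 19/(12·0.1) = 15.8333 ⇒ n ≥ 3.9791, so the smallest n is 4.

4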